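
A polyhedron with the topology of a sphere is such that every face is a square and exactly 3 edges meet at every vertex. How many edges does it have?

Each face has 4 edges and each edge borders two faces, so 2E = 4F.
Each vertex has degree 3, so 3V = 2E and hence V = 4F/3.
Euler: V − E + F = 2 ⇒ (4F/3) − (4F/2) + F = 2.
Multiply by 6: (8 − 12 + 6)F = 12, i.e. 2F = 12.
So F = 6, E = 4·6/2 = 12, V = 4·6/3 = 8.

12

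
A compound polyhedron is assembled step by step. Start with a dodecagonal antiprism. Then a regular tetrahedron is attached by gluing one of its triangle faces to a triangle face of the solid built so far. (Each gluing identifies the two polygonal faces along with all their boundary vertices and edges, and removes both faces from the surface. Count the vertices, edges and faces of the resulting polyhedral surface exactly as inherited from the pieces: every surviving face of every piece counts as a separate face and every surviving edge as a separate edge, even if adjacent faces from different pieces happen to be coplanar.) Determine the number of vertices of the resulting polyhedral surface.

A dodecagonal antiprism: V=24, E=48, F=26.
Attach a regular tetrahedron (V=4, E=6, F=4) along a 3-gon: merge 3 vertices and 3 edges, delete both glued faces → V=25, E=51, F=28.
Check: V − E + F = 25 − 51 + 28 = 2.

25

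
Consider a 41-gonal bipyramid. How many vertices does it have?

A bipyramid over an n-gon has 2n triangular faces and n + 2 vertices: V = 41 + 2 = 43, E = 3·41 = 123, F = 2·41 = 82.

43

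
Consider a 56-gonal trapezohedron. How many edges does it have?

224

The n-trapezohedron (dual of the n-antiprism) has V = 2·56 + 2 = 114, E = 4·56 = 224, F = 2·56 = 112.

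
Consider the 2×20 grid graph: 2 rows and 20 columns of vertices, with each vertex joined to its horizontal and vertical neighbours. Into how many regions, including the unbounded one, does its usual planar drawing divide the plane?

20

The grid has V = 2·20 = 40 vertices and E = 2·19 + 20·1 = 58 edges.
F = 2 − V + E = 2 − 40 + 58 = 20.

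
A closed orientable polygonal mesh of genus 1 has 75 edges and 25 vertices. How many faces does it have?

50

For a closed orientable surface of genus 1, χ = 2 − 2·1 = 0.
F = 0 − V + E = 0 − 25 + 75 = 50.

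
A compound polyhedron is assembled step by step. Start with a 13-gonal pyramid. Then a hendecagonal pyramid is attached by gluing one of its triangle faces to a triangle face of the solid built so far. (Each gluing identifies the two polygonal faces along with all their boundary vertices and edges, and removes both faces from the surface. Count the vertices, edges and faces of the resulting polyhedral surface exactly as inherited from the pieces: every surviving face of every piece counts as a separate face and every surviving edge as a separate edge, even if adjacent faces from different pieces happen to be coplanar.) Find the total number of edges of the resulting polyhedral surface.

45

A 13-gonal pyramid: V=14, E=26, F=14.
Attach a hendecagonal pyramid (V=12, E=22, F=12) along a 3-gon: merge 3 vertices and 3 edges, delete both glued faces → V=23, E=45, F=24.
Check: V − E + F = 23 − 45 + 24 = 2.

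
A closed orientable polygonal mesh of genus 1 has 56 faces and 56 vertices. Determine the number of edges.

For a closed orientable surface of genus 1, χ = 2 − 2·1 = 0.
E = V + F − (0) = 56 + 56 − (0) = 112.

112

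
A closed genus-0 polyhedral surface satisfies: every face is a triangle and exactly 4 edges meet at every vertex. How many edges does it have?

12

Each face has 3 edges and each edge borders two faces, so 2E = 3F.
Each vertex has degree 4, so 4V = 2E and hence V = 3F/4.
Euler: V − E + F = 2 ⇒ (3F/4) − (3F/2) + F = 2.
Multiply by 8: (6 − 12 + 8)F = 16, i.e. 2F = 16.
So F = 8, E = 3·8/2 = 12, V = 3·8/4 = 6.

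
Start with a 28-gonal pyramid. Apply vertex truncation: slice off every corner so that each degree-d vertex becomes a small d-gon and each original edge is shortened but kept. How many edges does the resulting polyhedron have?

168

The base solid has V = 29, E = 56, F = 29.
Truncation replaces each original edge-end by a new vertex, so V′ = 2E = 112.
Each original edge survives, and each old vertex of degree d contributes d new edges; summing degrees gives Σd = 2E, so E′ = E + 2E = 3E = 168.
Each original face survives and each original vertex becomes one new face: F′ = F + V = 58.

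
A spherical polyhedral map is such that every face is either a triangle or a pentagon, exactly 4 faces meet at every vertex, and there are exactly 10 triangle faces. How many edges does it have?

Let x be the number of pentagons; then F = 10 + x.
Edge–face incidences: 2E = 3·10 + 5·x = 30 + 5x.
Every vertex has degree 4, so 4V = 2E.
Euler: V − E + F = 2 ⇒ (2E)/4 − E + (10 + x) = 2.
Multiply by 8: 2·(2E) − 4·(2E) + 8·(10 + x) = 16, i.e. 80 + 8x − 2·(30 + 5x) = 16.
Collecting terms: −2x + 20 = 16, so −2x = −4, so x = 2.
Then 2E = 30 + 5·2 = 40, so E = 20, V = 2E/4 = 10, F = 10 + 2 = 12.

20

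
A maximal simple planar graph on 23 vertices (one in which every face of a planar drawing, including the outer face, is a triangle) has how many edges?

63

In a plane triangulation 3F = 2E and V − E + F = 2, so E = 3V − 6 = 3·23 − 6 = 63.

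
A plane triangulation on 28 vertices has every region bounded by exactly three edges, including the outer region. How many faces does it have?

52

In a plane triangulation 3F = 2E and V − E + F = 2, so F = 2V − 4 = 2·28 − 4 = 52.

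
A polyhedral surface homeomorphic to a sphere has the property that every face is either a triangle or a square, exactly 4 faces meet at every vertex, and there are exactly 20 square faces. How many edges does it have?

52

Let x be the number of triangles; then F = 20 + x.
Edge–face incidences: 2E = 4·20 + 3·x = 80 + 3x.
Every vertex has degree 4, so 4V = 2E.
Euler: V − E + F = 2 ⇒ (2E)/4 − E + (20 + x) = 2.
Multiply by 8: 2·(2E) − 4·(2E) + 8·(20 + x) = 16, i.e. 160 + 8x − 2·(80 + 3x) = 16.
Collecting terms: 2x = 16, so x = 8.
Then 2E = 80 + 3·8 = 104, so E = 52, V = 2E/4 = 26, F = 20 + 8 = 28.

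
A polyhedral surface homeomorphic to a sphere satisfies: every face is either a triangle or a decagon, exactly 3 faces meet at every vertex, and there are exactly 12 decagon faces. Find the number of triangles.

Let x be the number of triangles; then F = 12 + x.
Edge–face incidences: 2E = 10·12 + 3·x = 120 + 3x.
Every vertex has degree 3, so 3V = 2E.
Euler: V − E + F = 2 ⇒ (2E)/3 − E + (12 + x) = 2.
Multiply by 6: 2·(2E) − 3·(2E) + 6·(12 + x) = 12, i.e. 72 + 6x − (120 + 3x) = 12.
Collecting terms: 3x − 48 = 12, so 3x = 60, so x = 20.
Then 2E = 120 + 3·20 = 180, so E = 90, V = 2E/3 = 60, F = 12 + 20 = 32.

20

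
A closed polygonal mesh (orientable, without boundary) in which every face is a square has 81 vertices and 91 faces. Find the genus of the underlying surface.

Every face is a square, so 2E = 4·91 = 364, giving E = 182.
χ = V − E + F = 81 − 182 + 91 = -10.
For a closed orientable surface χ = 2 − 2g, so g = (2 − (-10))/2 = 6.

6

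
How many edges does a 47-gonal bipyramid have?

141

A bipyramid over an n-gon has 2n triangular faces and n + 2 vertices: V = 47 + 2 = 49, E = 3·47 = 141, F = 2·47 = 94.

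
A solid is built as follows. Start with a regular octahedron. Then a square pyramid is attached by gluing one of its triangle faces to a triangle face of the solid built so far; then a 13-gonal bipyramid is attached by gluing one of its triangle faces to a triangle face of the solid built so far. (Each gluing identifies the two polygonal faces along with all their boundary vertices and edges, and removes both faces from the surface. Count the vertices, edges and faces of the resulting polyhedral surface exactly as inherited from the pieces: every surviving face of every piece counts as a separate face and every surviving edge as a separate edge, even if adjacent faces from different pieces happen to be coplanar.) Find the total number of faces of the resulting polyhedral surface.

35

A regular octahedron: V=6, E=12, F=8.
Attach a square pyramid (V=5, E=8, F=5) along a 3-gon: merge 3 vertices and 3 edges, delete both glued faces → V=8, E=17, F=11.
Attach a 13-gonal bipyramid (V=15, E=39, F=26) along a 3-gon: merge 3 vertices and 3 edges, delete both glued faces → V=20, E=53, F=35.
Check: V − E + F = 20 − 53 + 35 = 2.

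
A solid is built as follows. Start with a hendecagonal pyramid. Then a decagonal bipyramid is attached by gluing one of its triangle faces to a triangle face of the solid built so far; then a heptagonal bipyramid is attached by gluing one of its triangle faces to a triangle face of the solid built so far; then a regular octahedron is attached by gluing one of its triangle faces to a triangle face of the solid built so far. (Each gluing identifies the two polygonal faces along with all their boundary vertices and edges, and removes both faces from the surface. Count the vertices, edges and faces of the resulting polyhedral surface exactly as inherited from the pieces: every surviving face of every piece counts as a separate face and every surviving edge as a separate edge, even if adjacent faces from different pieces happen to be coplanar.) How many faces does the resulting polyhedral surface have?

A hendecagonal pyramid: V=12, E=22, F=12.
Attach a decagonal bipyramid (V=12, E=30, F=20) along a 3-gon: merge 3 vertices and 3 edges, delete both glued faces → V=21, E=49, F=30.
Attach a heptagonal bipyramid (V=9, E=21, F=14) along a 3-gon: merge 3 vertices and 3 edges, delete both glued faces → V=27, E=67, F=42.
Attach a regular octahedron (V=6, E=12, F=8) along a 3-gon: merge 3 vertices and 3 edges, delete both glued faces → V=30, E=76, F=48.
Check: V − E + F = 30 − 76 + 48 = 2.

48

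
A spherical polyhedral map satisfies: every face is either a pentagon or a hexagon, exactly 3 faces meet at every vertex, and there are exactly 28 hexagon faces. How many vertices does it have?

Let x be the number of pentagons; then F = 28 + x.
Edge–face incidences: 2E = 6·28 + 5·x = 168 + 5x.
Every vertex has degree 3, so 3V = 2E.
Euler: V − E + F = 2 ⇒ (2E)/3 − E + (28 + x) = 2.
Multiply by 6: 2·(2E) − 3·(2E) + 6·(28 + x) = 12, i.e. 168 + 6x − (168 + 5x) = 12.
Collecting terms: x = 12.
Then 2E = 168 + 5·12 = 228, so E = 114, V = 2E/3 = 76, F = 28 + 12 = 40.

76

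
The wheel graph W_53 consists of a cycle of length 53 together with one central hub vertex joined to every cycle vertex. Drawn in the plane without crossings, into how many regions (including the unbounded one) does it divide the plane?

W_53 has V = 53 + 1 = 54 vertices and E = 2·53 = 106 edges.
By Euler's formula F = 2 − V + E = 2 − 54 + 106 = 54.

54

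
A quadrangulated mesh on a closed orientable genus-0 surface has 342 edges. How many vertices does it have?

χ = 2 − 2·0 = 2, and every face is a square so 4F = 2E.
F = 2E/4 = 171. Then V = 2 + E − F = 2 + 342 − 171 = 173.

173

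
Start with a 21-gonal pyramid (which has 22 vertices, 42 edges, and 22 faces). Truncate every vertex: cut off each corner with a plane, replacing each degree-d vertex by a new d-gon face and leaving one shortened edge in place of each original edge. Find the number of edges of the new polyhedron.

126

Truncation replaces each original edge-end by a new vertex, so V′ = 2E = 84.
Each original edge survives, and each old vertex of degree d contributes d new edges; summing degrees gives Σd = 2E, so E′ = E + 2E = 3E = 126.
Each original face survives and each original vertex becomes one new face: F′ = F + V = 44.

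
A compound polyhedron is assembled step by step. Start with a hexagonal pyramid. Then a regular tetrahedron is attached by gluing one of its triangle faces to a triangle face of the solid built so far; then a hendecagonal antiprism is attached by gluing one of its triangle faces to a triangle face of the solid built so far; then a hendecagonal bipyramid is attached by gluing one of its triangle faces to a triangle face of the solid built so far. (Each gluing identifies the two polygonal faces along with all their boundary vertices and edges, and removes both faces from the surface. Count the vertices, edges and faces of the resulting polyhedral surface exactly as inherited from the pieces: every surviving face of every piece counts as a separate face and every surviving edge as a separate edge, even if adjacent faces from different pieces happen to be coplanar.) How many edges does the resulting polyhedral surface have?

86

A hexagonal pyramid: V=7, E=12, F=7.
Attach a regular tetrahedron (V=4, E=6, F=4) along a 3-gon: merge 3 vertices and 3 edges, delete both glued faces → V=8, E=15, F=9.
Attach a hendecagonal antiprism (V=22, E=44, F=24) along a 3-gon: merge 3 vertices and 3 edges, delete both glued faces → V=27, E=56, F=31.
Attach a hendecagonal bipyramid (V=13, E=33, F=22) along a 3-gon: merge 3 vertices and 3 edges, delete both glued faces → V=37, E=86, F=51.
Check: V − E + F = 37 − 86 + 51 = 2.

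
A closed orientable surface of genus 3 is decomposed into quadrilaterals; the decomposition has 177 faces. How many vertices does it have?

χ = 2 − 2·3 = -4, and every face is a square so 4F = 2E.
E = 4·177/2 = 354. Then V = -4 + E − F = -4 + 354 − 177 = 173.

173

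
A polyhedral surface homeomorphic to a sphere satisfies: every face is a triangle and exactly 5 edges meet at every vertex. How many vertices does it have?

Each face has 3 edges and each edge borders two faces, so 2E = 3F.
Each vertex has degree 5, so 5V = 2E and hence V = 3F/5.
Euler: V − E + F = 2 ⇒ (3F/5) − (3F/2) + F = 2.
Multiply by 10: (6 − 15 + 10)F = 20, i.e. 1F = 20.
So F = 20, E = 3·20/2 = 30, V = 3·20/5 = 12.

12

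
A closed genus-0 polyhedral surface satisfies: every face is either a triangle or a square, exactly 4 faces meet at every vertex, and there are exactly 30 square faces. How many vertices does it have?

Let x be the number of triangles; then F = 30 + x.
Edge–face incidences: 2E = 4·30 + 3·x = 120 + 3x.
Every vertex has degree 4, so 4V = 2E.
Euler: V − E + F = 2 ⇒ (2E)/4 − E + (30 + x) = 2.
Multiply by 8: 2·(2E) − 4·(2E) + 8·(30 + x) = 16, i.e. 240 + 8x − 2·(120 + 3x) = 16.
Collecting terms: 2x = 16, so x = 8.
Then 2E = 120 + 3·8 = 144, so E = 72, V = 2E/4 = 36, F = 30 + 8 = 38.

36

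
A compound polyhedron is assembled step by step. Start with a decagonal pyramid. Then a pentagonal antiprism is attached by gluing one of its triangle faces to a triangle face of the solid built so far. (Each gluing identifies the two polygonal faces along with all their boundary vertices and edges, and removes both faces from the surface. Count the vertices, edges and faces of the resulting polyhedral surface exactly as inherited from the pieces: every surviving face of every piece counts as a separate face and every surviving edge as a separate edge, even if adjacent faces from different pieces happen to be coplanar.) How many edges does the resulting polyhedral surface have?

A decagonal pyramid: V=11, E=20, F=11.
Attach a pentagonal antiprism (V=10, E=20, F=12) along a 3-gon: merge 3 vertices and 3 edges, delete both glued faces → V=18, E=37, F=21.
Check: V − E + F = 18 − 37 + 21 = 2.

37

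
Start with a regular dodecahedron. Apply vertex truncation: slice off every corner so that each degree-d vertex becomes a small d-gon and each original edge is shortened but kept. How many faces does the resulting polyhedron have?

The base solid has V = 20, E = 30, F = 12.
Truncation replaces each original edge-end by a new vertex, so V′ = 2E = 60.
Each original edge survives, and each old vertex of degree d contributes d new edges; summing degrees gives Σd = 2E, so E′ = E + 2E = 3E = 90.
Each original face survives and each original vertex becomes one new face: F′ = F + V = 32.

32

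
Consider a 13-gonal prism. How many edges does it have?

A prism on an n-gon has two n-gon bases and n rectangular sides: V = 2·13 = 26, E = 3·13 = 39, F = 13 + 2 = 15.
Check: V − E + F = 26 − 39 + 15 = 2.

39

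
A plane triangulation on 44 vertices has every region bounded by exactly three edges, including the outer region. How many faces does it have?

In a plane triangulation 3F = 2E and V − E + F = 2, so F = 2V − 4 = 2·44 − 4 = 84.

84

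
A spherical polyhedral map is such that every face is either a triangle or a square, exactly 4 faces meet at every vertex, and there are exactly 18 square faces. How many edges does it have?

48

Let x be the number of triangles; then F = 18 + x.
Edge–face incidences: 2E = 4·18 + 3·x = 72 + 3x.
Every vertex has degree 4, so 4V = 2E.
Euler: V − E + F = 2 ⇒ (2E)/4 − E + (18 + x) = 2.
Multiply by 8: 2·(2E) − 4·(2E) + 8·(18 + x) = 16, i.e. 144 + 8x − 2·(72 + 3x) = 16.
Collecting terms: 2x = 16, so x = 8.
Then 2E = 72 + 3·8 = 96, so E = 48, V = 2E/4 = 24, F = 18 + 8 = 26.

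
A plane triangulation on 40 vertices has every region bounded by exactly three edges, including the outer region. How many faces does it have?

In a plane triangulation 3F = 2E and V − E + F = 2, so F = 2V − 4 = 2·40 − 4 = 76.

76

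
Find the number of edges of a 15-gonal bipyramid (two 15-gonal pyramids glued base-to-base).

45

A bipyramid over an n-gon has 2n triangular faces and n + 2 vertices: V = 15 + 2 = 17, E = 3·15 = 45, F = 2·15 = 30.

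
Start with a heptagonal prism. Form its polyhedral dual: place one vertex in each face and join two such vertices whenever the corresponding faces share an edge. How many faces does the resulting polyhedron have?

14

The base solid has V = 14, E = 21, F = 9.
The dual swaps V and F and preserves E: V′ = F = 9, E′ = E = 21, F′ = V = 14.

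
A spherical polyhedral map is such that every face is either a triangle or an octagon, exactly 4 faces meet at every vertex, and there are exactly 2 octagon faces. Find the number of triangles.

16

Let x be the number of triangles; then F = 2 + x.
Edge–face incidences: 2E = 8·2 + 3·x = 16 + 3x.
Every vertex has degree 4, so 4V = 2E.
Euler: V − E + F = 2 ⇒ (2E)/4 − E + (2 + x) = 2.
Multiply by 8: 2·(2E) − 4·(2E) + 8·(2 + x) = 16, i.e. 16 + 8x − 2·(16 + 3x) = 16.
Collecting terms: 2x − 16 = 16, so 2x = 32, so x = 16.
Then 2E = 16 + 3·16 = 64, so E = 32, V = 2E/4 = 16, F = 2 + 16 = 18.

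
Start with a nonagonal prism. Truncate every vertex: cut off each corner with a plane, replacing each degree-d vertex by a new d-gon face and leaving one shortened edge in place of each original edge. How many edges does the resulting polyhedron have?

81

The base solid has V = 18, E = 27, F = 11.
Truncation replaces each original edge-end by a new vertex, so V′ = 2E = 54.
Each original edge survives, and each old vertex of degree d contributes d new edges; summing degrees gives Σd = 2E, so E′ = E + 2E = 3E = 81.
Each original face survives and each original vertex becomes one new face: F′ = F + V = 29.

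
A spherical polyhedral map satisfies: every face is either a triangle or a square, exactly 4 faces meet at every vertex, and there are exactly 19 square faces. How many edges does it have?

Let x be the number of triangles; then F = 19 + x.
Edge–face incidences: 2E = 4·19 + 3·x = 76 + 3x.
Every vertex has degree 4, so 4V = 2E.
Euler: V − E + F = 2 ⇒ (2E)/4 − E + (19 + x) = 2.
Multiply by 8: 2·(2E) − 4·(2E) + 8·(19 + x) = 16, i.e. 152 + 8x − 2·(76 + 3x) = 16.
Collecting terms: 2x = 16, so x = 8.
Then 2E = 76 + 3·8 = 100, so E = 50, V = 2E/4 = 25, F = 19 + 8 = 27.

50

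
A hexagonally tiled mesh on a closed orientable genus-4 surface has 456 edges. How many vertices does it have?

χ = 2 − 2·4 = -6, and every face is a hexagon so 6F = 2E.
F = 2E/6 = 152. Then V = -6 + E − F = -6 + 456 − 152 = 298.

298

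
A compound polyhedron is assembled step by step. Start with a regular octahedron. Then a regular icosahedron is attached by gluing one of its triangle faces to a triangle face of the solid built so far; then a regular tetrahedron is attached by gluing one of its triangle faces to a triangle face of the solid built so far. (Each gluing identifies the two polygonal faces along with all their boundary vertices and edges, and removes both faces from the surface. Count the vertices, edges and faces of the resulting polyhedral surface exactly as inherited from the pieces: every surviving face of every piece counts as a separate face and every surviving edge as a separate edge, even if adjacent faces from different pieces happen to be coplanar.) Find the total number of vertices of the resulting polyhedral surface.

16

A regular octahedron: V=6, E=12, F=8.
Attach a regular icosahedron (V=12, E=30, F=20) along a 3-gon: merge 3 vertices and 3 edges, delete both glued faces → V=15, E=39, F=26.
Attach a regular tetrahedron (V=4, E=6, F=4) along a 3-gon: merge 3 vertices and 3 edges, delete both glued faces → V=16, E=42, F=28.
Check: V − E + F = 16 − 42 + 28 = 2.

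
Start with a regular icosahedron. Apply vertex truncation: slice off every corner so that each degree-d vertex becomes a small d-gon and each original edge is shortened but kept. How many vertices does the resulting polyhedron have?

The base solid has V = 12, E = 30, F = 20.
Truncation replaces each original edge-end by a new vertex, so V′ = 2E = 60.
Each original edge survives, and each old vertex of degree d contributes d new edges; summing degrees gives Σd = 2E, so E′ = E + 2E = 3E = 90.
Each original face survives and each original vertex becomes one new face: F′ = F + V = 32.

60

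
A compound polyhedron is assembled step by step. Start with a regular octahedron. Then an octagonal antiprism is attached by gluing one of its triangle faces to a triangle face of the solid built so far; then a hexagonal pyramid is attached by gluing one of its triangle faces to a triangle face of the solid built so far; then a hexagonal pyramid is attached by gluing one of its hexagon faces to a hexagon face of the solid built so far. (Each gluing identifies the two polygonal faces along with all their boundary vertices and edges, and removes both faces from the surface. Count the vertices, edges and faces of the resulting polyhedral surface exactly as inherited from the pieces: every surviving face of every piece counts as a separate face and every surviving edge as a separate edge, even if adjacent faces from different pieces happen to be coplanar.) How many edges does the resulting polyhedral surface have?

A regular octahedron: V=6, E=12, F=8.
Attach an octagonal antiprism (V=16, E=32, F=18) along a 3-gon: merge 3 vertices and 3 edges, delete both glued faces → V=19, E=41, F=24.
Attach a hexagonal pyramid (V=7, E=12, F=7) along a 3-gon: merge 3 vertices and 3 edges, delete both glued faces → V=23, E=50, F=29.
Attach a hexagonal pyramid (V=7, E=12, F=7) along a 6-gon: merge 6 vertices and 6 edges, delete both glued faces → V=24, E=56, F=34.
Check: V − E + F = 24 − 56 + 34 = 2.

56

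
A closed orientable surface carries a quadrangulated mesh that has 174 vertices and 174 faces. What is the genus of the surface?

1

Every face is a square, so 2E = 4·174 = 696, giving E = 348.
χ = V − E + F = 174 − 348 + 174 = 0.
For a closed orientable surface χ = 2 − 2g, so g = (2 − (0))/2 = 1.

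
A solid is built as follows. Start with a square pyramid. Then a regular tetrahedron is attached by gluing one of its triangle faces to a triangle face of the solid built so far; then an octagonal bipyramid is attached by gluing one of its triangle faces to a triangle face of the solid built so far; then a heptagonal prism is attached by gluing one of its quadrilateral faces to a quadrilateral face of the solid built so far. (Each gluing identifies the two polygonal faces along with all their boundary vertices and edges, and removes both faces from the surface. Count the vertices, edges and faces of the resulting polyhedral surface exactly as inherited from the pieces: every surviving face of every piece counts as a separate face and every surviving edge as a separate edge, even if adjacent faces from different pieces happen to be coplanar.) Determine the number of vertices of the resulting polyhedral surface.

A square pyramid: V=5, E=8, F=5.
Attach a regular tetrahedron (V=4, E=6, F=4) along a 3-gon: merge 3 vertices and 3 edges, delete both glued faces → V=6, E=11, F=7.
Attach an octagonal bipyramid (V=10, E=24, F=16) along a 3-gon: merge 3 vertices and 3 edges, delete both glued faces → V=13, E=32, F=21.
Attach a heptagonal prism (V=14, E=21, F=9) along a 4-gon: merge 4 vertices and 4 edges, delete both glued faces → V=23, E=49, F=28.
Check: V − E + F = 23 − 49 + 28 = 2.

23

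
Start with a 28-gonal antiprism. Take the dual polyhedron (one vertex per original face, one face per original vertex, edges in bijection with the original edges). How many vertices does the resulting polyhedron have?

The base solid has V = 56, E = 112, F = 58.
The dual swaps V and F and preserves E: V′ = F = 58, E′ = E = 112, F′ = V = 56.

58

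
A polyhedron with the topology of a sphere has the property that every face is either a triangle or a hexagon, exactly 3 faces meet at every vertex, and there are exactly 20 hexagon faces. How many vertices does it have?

Let x be the number of triangles; then F = 20 + x.
Edge–face incidences: 2E = 6·20 + 3·x = 120 + 3x.
Every vertex has degree 3, so 3V = 2E.
Euler: V − E + F = 2 ⇒ (2E)/3 − E + (20 + x) = 2.
Multiply by 6: 2·(2E) − 3·(2E) + 6·(20 + x) = 12, i.e. 120 + 6x − (120 + 3x) = 12.
Collecting terms: 3x = 12, so x = 4.
Then 2E = 120 + 3·4 = 132, so E = 66, V = 2E/3 = 44, F = 20 + 4 = 24.

44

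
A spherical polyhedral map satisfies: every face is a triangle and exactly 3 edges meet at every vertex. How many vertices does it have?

Each face has 3 edges and each edge borders two faces, so 2E = 3F.
Each vertex has degree 3, so 3V = 2E and hence V = 3F/3.
Euler: V − E + F = 2 ⇒ (3F/3) − (3F/2) + F = 2.
Multiply by 6: (6 − 9 + 6)F = 12, i.e. 3F = 12.
So F = 4, E = 3·4/2 = 6, V = 3·4/3 = 4.

4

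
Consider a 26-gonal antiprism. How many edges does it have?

104

An antiprism on an n-gon has two n-gon caps and 2n triangles: V = 2·26 = 52, E = 4·26 = 104, F = 2·26 + 2 = 54.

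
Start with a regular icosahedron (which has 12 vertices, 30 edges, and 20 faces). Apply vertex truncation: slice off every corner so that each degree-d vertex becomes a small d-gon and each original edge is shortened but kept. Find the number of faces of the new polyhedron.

32

Truncation replaces each original edge-end by a new vertex, so V′ = 2E = 60.
Each original edge survives, and each old vertex of degree d contributes d new edges; summing degrees gives Σd = 2E, so E′ = E + 2E = 3E = 90.
Each original face survives and each original vertex becomes one new face: F′ = F + V = 32.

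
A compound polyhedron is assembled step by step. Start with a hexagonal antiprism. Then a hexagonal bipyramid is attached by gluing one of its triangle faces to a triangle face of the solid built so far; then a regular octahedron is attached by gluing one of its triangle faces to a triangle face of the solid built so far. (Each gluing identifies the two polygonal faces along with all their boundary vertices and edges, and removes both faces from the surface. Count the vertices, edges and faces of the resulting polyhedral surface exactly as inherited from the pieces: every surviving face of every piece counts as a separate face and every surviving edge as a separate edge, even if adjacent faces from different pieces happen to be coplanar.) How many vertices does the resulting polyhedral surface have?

20

A hexagonal antiprism: V=12, E=24, F=14.
Attach a hexagonal bipyramid (V=8, E=18, F=12) along a 3-gon: merge 3 vertices and 3 edges, delete both glued faces → V=17, E=39, F=24.
Attach a regular octahedron (V=6, E=12, F=8) along a 3-gon: merge 3 vertices and 3 edges, delete both glued faces → V=20, E=48, F=30.
Check: V − E + F = 20 − 48 + 30 = 2.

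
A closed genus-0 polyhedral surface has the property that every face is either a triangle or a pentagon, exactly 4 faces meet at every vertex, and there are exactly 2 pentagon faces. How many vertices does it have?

Let x be the number of triangles; then F = 2 + x.
Edge–face incidences: 2E = 5·2 + 3·x = 10 + 3x.
Every vertex has degree 4, so 4V = 2E.
Euler: V − E + F = 2 ⇒ (2E)/4 − E + (2 + x) = 2.
Multiply by 8: 2·(2E) − 4·(2E) + 8·(2 + x) = 16, i.e. 16 + 8x − 2·(10 + 3x) = 16.
Collecting terms: 2x − 4 = 16, so 2x = 20, so x = 10.
Then 2E = 10 + 3·10 = 40, so E = 20, V = 2E/4 = 10, F = 2 + 10 = 12.

10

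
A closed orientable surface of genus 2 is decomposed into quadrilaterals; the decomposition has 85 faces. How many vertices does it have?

83

χ = 2 − 2·2 = -2, and every face is a square so 4F = 2E.
E = 4·85/2 = 170. Then V = -2 + E − F = -2 + 170 − 85 = 83.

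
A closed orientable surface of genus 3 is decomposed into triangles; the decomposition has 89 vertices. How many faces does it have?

χ = 2 − 2·3 = -4, and every face is a triangle so 3F = 2E.
V − E + F = -4 with E = 3F/2 gives 89 − (3/2 − 1)·F = -4, so F = 186 and E = 279.

186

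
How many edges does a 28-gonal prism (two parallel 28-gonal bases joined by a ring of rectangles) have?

A prism on an n-gon has two n-gon bases and n rectangular sides: V = 2·28 = 56, E = 3·28 = 84, F = 28 + 2 = 30.

84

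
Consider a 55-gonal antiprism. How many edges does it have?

220

An antiprism on an n-gon has two n-gon caps and 2n triangles: V = 2·55 = 110, E = 4·55 = 220, F = 2·55 + 2 = 112.
Check: V − E + F = 110 − 220 + 112 = 2.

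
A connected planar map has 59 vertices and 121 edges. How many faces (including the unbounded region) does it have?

Euler's formula for a connected plane graph: V − E + F = 2, so F = 2 − 59 + 121 = 64.

64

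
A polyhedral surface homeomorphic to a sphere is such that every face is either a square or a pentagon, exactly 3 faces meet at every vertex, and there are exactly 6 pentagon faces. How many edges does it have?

21

Let x be the number of squares; then F = 6 + x.
Edge–face incidences: 2E = 5·6 + 4·x = 30 + 4x.
Every vertex has degree 3, so 3V = 2E.
Euler: V − E + F = 2 ⇒ (2E)/3 − E + (6 + x) = 2.
Multiply by 6: 2·(2E) − 3·(2E) + 6·(6 + x) = 12, i.e. 36 + 6x − (30 + 4x) = 12.
Collecting terms: 2x + 6 = 12, so 2x = 6, so x = 3.
Then 2E = 30 + 4·3 = 42, so E = 21, V = 2E/3 = 14, F = 6 + 3 = 9.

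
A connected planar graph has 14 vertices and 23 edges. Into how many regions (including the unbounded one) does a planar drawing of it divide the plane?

11

Euler's formula for a connected plane graph: V − E + F = 2, so F = 2 − 14 + 23 = 11.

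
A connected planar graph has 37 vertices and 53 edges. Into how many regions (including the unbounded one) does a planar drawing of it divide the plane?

Euler's formula for a connected plane graph: V − E + F = 2, so F = 2 − 37 + 53 = 18.

18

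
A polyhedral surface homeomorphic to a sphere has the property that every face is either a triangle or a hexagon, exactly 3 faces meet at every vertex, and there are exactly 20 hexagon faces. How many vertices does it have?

44

Let x be the number of triangles; then F = 20 + x.
Edge–face incidences: 2E = 6·20 + 3·x = 120 + 3x.
Every vertex has degree 3, so 3V = 2E.
Euler: V − E + F = 2 ⇒ (2E)/3 − E + (20 + x) = 2.
Multiply by 6: 2·(2E) − 3·(2E) + 6·(20 + x) = 12, i.e. 120 + 6x − (120 + 3x) = 12.
Collecting terms: 3x = 12, so x = 4.
Then 2E = 120 + 3·4 = 132, so E = 66, V = 2E/3 = 44, F = 20 + 4 = 24.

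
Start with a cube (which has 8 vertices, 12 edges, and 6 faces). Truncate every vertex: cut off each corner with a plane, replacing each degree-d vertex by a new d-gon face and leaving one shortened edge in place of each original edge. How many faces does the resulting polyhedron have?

Truncation replaces each original edge-end by a new vertex, so V′ = 2E = 24.
Each original edge survives, and each old vertex of degree d contributes d new edges; summing degrees gives Σd = 2E, so E′ = E + 2E = 3E = 36.
Each original face survives and each original vertex becomes one new face: F′ = F + V = 14.

14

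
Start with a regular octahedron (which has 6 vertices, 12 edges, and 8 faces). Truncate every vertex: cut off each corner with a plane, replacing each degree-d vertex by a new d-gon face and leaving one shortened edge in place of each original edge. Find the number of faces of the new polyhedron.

14

Truncation replaces each original edge-end by a new vertex, so V′ = 2E = 24.
Each original edge survives, and each old vertex of degree d contributes d new edges; summing degrees gives Σd = 2E, so E′ = E + 2E = 3E = 36.
Each original face survives and each original vertex becomes one new face: F′ = F + V = 14.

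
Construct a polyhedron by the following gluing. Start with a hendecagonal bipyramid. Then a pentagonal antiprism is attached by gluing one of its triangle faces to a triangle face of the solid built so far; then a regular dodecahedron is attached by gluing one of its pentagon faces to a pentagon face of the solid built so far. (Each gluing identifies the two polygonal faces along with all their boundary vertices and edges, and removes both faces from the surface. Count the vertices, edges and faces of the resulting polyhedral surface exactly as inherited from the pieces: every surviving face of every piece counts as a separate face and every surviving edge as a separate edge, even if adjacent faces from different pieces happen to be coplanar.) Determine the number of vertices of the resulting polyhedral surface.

35

A hendecagonal bipyramid: V=13, E=33, F=22.
Attach a pentagonal antiprism (V=10, E=20, F=12) along a 3-gon: merge 3 vertices and 3 edges, delete both glued faces → V=20, E=50, F=32.
Attach a regular dodecahedron (V=20, E=30, F=12) along a 5-gon: merge 5 vertices and 5 edges, delete both glued faces → V=35, E=75, F=42.
Check: V − E + F = 35 − 75 + 42 = 2.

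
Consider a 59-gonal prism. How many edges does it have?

177

A prism on an n-gon has two n-gon bases and n rectangular sides: V = 2·59 = 118, E = 3·59 = 177, F = 59 + 2 = 61.
Check: V − E + F = 118 − 177 + 61 = 2.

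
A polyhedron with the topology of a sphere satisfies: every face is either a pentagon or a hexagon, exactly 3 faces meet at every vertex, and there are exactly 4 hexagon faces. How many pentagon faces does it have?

Let x be the number of pentagons; then F = 4 + x.
Edge–face incidences: 2E = 6·4 + 5·x = 24 + 5x.
Every vertex has degree 3, so 3V = 2E.
Euler: V − E + F = 2 ⇒ (2E)/3 − E + (4 + x) = 2.
Multiply by 6: 2·(2E) − 3·(2E) + 6·(4 + x) = 12, i.e. 24 + 6x − (24 + 5x) = 12.
Collecting terms: x = 12.
Then 2E = 24 + 5·12 = 84, so E = 42, V = 2E/3 = 28, F = 4 + 12 = 16.

12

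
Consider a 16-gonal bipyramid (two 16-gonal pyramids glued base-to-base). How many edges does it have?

48

A bipyramid over an n-gon has 2n triangular faces and n + 2 vertices: V = 16 + 2 = 18, E = 3·16 = 48, F = 2·16 = 32.
Check: V − E + F = 18 − 48 + 32 = 2.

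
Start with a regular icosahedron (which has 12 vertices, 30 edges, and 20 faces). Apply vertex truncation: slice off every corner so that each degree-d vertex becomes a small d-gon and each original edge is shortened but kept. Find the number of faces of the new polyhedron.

32

Truncation replaces each original edge-end by a new vertex, so V′ = 2E = 60.
Each original edge survives, and each old vertex of degree d contributes d new edges; summing degrees gives Σd = 2E, so E′ = E + 2E = 3E = 90.
Each original face survives and each original vertex becomes one new face: F′ = F + V = 32.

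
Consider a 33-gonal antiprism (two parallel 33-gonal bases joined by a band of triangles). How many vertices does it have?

An antiprism on an n-gon has two n-gon caps and 2n triangles: V = 2·33 = 66, E = 4·33 = 132, F = 2·33 + 2 = 68.

66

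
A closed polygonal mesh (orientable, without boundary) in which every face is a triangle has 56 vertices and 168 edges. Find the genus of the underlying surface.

Every face is a triangle and each edge borders two faces, so 3F = 2·168, giving F = 112.
χ = V − E + F = 56 − 168 + 112 = 0.
For a closed orientable surface χ = 2 − 2g, so g = (2 − (0))/2 = 1.

1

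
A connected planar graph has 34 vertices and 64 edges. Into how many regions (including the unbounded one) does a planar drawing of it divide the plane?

Euler's formula for a connected plane graph: V − E + F = 2, so F = 2 − 34 + 64 = 32.

32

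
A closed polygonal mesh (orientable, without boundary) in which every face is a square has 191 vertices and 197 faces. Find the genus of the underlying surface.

Every face is a square, so 2E = 4·197 = 788, giving E = 394.
χ = V − E + F = 191 − 394 + 197 = -6.
For a closed orientable surface χ = 2 − 2g, so g = (2 − (-6))/2 = 4.

4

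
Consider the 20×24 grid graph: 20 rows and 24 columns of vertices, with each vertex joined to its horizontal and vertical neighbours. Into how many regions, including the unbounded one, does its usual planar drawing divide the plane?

438

The grid has V = 20·24 = 480 vertices and E = 20·23 + 24·19 = 916 edges.
F = 2 − V + E = 2 − 480 + 916 = 438.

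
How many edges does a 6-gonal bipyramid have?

18

A bipyramid over an n-gon has 2n triangular faces and n + 2 vertices: V = 6 + 2 = 8, E = 3·6 = 18, F = 2·6 = 12.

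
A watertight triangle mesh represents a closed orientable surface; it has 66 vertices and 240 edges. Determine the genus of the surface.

Every face is a triangle and each edge borders two faces, so 3F = 2·240, giving F = 160.
χ = V − E + F = 66 − 240 + 160 = -14.
For a closed orientable surface χ = 2 − 2g, so g = (2 − (-14))/2 = 8.

8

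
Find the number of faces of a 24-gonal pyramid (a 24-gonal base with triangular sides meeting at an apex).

25

A pyramid on an n-gon base has one n-gon and n triangles: V = 24 + 1 = 25, E = 2·24 = 48, F = 24 + 1 = 25.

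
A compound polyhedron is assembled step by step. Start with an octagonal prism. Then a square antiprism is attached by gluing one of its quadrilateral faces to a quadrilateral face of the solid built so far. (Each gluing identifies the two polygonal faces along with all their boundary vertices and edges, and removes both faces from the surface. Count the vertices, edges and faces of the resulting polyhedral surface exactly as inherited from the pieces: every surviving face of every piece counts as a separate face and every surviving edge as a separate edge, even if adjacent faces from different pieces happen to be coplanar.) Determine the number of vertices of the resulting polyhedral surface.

20

An octagonal prism: V=16, E=24, F=10.
Attach a square antiprism (V=8, E=16, F=10) along a 4-gon: merge 4 vertices and 4 edges, delete both glued faces → V=20, E=36, F=18.
Check: V − E + F = 20 − 36 + 18 = 2.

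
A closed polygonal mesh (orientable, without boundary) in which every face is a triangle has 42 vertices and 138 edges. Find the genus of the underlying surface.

Every face is a triangle and each edge borders two faces, so 3F = 2·138, giving F = 92.
χ = V − E + F = 42 − 138 + 92 = -4.
For a closed orientable surface χ = 2 − 2g, so g = (2 − (-4))/2 = 3.

3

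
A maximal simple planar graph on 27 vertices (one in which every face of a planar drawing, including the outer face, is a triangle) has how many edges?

In a plane triangulation 3F = 2E and V − E + F = 2, so E = 3V − 6 = 3·27 − 6 = 75.

75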